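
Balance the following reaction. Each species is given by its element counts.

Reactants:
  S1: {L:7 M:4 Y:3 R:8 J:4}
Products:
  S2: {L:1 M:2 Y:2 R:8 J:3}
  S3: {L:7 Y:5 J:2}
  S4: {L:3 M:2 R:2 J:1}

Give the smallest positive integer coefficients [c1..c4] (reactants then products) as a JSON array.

L: 3·7 = 21 | 2·1+1·7+4·3 = 21
M: 3·4 = 12 | 2·2+1·0+4·2 = 12
Y: 3·3 = 9 | 2·2+1·5+4·0 = 9
R: 3·8 = 24 | 2·8+1·0+4·2 = 24
J: 3·4 = 12 | 2·3+1·2+4·1 = 12
gcd(3,2,1,4) = 1

Coefficients: [3, 2, 1, 4]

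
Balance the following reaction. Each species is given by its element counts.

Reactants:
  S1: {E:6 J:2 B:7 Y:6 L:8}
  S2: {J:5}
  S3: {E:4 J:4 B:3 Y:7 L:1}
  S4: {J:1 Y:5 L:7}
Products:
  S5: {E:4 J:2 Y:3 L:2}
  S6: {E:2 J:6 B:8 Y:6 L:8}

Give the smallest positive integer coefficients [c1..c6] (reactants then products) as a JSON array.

E: 3·6+3·0+1·4+1·0 = 22 | 4·4+3·2 = 22
J: 3·2+3·5+1·4+1·1 = 26 | 4·2+3·6 = 26
B: 3·7+3·0+1·3+1·0 = 24 | 4·0+3·8 = 24
Y: 3·6+3·0+1·7+1·5 = 30 | 4·3+3·6 = 30
L: 3·8+3·0+1·1+1·7 = 32 | 4·2+3·8 = 32
gcd(3,3,1,1,4,3) = 1

Coefficients: [3, 3, 1, 1, 4, 3]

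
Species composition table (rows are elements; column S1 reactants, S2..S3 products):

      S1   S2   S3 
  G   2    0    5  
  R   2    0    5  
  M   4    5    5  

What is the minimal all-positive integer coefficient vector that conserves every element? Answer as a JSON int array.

G: 5·2 = 10 | 2·0+2·5 = 10
R: 5·2 = 10 | 2·0+2·5 = 10
M: 5·4 = 20 | 2·5+2·5 = 20
gcd(5,2,2) = 1

Coefficients: [5, 2, 2]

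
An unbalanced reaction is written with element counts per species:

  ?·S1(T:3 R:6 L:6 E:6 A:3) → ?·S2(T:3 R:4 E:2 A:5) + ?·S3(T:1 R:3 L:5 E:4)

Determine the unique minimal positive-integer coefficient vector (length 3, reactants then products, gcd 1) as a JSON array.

Coefficients: [5, 3, 6]

T: 5·3 = 15 | 3·3+6·1 = 15
R: 5·6 = 30 | 3·4+6·3 = 30
L: 5·6 = 30 | 3·0+6·5 = 30
E: 5·6 = 30 | 3·2+6·4 = 30
A: 5·3 = 15 | 3·5+6·0 = 15
gcd(5,3,6) = 1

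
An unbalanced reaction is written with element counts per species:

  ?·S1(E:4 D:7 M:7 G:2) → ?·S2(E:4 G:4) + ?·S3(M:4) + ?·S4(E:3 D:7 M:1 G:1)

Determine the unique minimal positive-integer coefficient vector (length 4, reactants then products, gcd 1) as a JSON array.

E: 4·4 = 16 | 1·4+6·0+4·3 = 16
D: 4·7 = 28 | 1·0+6·0+4·7 = 28
M: 4·7 = 28 | 1·0+6·4+4·1 = 28
G: 4·2 = 8 | 1·4+6·0+4·1 = 8
gcd(4,1,6,4) = 1

Coefficients: [4, 1, 6, 4]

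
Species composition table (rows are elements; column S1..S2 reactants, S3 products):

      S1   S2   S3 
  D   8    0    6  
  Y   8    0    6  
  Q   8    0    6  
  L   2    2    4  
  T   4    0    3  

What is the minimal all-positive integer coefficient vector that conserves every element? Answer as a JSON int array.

Coefficients: [3, 5, 4]

D: 3·8+5·0 = 24 | 4·6 = 24
Y: 3·8+5·0 = 24 | 4·6 = 24
Q: 3·8+5·0 = 24 | 4·6 = 24
L: 3·2+5·2 = 16 | 4·4 = 16
T: 3·4+5·0 = 12 | 4·3 = 12
gcd(3,5,4) = 1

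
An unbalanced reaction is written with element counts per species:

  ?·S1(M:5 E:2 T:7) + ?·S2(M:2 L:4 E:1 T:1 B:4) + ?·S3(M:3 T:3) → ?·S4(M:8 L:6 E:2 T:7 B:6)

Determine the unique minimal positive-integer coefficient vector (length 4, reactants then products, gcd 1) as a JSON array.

M: 1·5+6·2+5·3 = 32 | 4·8 = 32
L: 1·0+6·4+5·0 = 24 | 4·6 = 24
E: 1·2+6·1+5·0 = 8 | 4·2 = 8
T: 1·7+6·1+5·3 = 28 | 4·7 = 28
B: 1·0+6·4+5·0 = 24 | 4·6 = 24
gcd(1,6,5,4) = 1

Coefficients: [1, 6, 5, 4]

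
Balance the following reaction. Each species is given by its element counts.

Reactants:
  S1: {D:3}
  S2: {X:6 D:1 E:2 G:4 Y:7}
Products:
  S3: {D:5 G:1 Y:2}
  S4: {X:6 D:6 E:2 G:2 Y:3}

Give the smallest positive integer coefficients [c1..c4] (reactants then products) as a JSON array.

Coefficients: [5, 1, 2, 1]

X: 5·0+1·6 = 6 | 2·0+1·6 = 6
D: 5·3+1·1 = 16 | 2·5+1·6 = 16
E: 5·0+1·2 = 2 | 2·0+1·2 = 2
G: 5·0+1·4 = 4 | 2·1+1·2 = 4
Y: 5·0+1·7 = 7 | 2·2+1·3 = 7
gcd(5,1,2,1) = 1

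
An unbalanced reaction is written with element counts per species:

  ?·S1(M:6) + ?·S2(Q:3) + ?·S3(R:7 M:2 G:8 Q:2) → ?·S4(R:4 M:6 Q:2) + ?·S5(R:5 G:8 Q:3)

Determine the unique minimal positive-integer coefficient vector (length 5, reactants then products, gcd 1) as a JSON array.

R: 1·0+4·0+6·7 = 42 | 3·4+6·5 = 42
M: 1·6+4·0+6·2 = 18 | 3·6+6·0 = 18
G: 1·0+4·0+6·8 = 48 | 3·0+6·8 = 48
Q: 1·0+4·3+6·2 = 24 | 3·2+6·3 = 24
gcd(1,4,6,3,6) = 1

Coefficients: [1, 4, 6, 3, 6]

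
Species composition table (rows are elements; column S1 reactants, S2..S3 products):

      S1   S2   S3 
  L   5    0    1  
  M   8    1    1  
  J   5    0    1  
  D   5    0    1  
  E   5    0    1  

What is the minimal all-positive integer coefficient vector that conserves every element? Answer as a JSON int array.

Coefficients: [1, 3, 5]

L: 1·5 = 5 | 3·0+5·1 = 5
M: 1·8 = 8 | 3·1+5·1 = 8
J: 1·5 = 5 | 3·0+5·1 = 5
D: 1·5 = 5 | 3·0+5·1 = 5
E: 1·5 = 5 | 3·0+5·1 = 5
gcd(1,3,5) = 1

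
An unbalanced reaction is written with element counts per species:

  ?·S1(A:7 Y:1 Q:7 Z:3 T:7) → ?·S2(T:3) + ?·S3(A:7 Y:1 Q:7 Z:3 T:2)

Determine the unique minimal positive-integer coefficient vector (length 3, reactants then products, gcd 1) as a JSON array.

Coefficients: [3, 5, 3]

A: 3·7 = 21 | 5·0+3·7 = 21
Y: 3·1 = 3 | 5·0+3·1 = 3
Q: 3·7 = 21 | 5·0+3·7 = 21
Z: 3·3 = 9 | 5·0+3·3 = 9
T: 3·7 = 21 | 5·3+3·2 = 21
gcd(3,5,3) = 1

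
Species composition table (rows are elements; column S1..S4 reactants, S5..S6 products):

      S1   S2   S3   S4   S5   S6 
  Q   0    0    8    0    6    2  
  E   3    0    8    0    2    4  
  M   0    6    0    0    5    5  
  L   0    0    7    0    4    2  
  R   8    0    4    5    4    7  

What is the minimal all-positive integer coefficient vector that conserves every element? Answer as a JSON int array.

Q: 2·0+5·0+2·8+3·0 = 16 | 1·6+5·2 = 16
E: 2·3+5·0+2·8+3·0 = 22 | 1·2+5·4 = 22
M: 2·0+5·6+2·0+3·0 = 30 | 1·5+5·5 = 30
L: 2·0+5·0+2·7+3·0 = 14 | 1·4+5·2 = 14
R: 2·8+5·0+2·4+3·5 = 39 | 1·4+5·7 = 39
gcd(2,5,2,3,1,5) = 1

Coefficients: [2, 5, 2, 3, 1, 5]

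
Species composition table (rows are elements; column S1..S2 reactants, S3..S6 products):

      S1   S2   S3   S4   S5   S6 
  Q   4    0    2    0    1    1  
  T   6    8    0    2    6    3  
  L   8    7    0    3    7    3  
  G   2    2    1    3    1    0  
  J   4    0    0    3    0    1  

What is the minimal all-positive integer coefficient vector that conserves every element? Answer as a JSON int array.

Q: 3·4+2·0 = 12 | 2·2+2·0+2·1+6·1 = 12
T: 3·6+2·8 = 34 | 2·0+2·2+2·6+6·3 = 34
L: 3·8+2·7 = 38 | 2·0+2·3+2·7+6·3 = 38
G: 3·2+2·2 = 10 | 2·1+2·3+2·1+6·0 = 10
J: 3·4+2·0 = 12 | 2·0+2·3+2·0+6·1 = 12
gcd(3,2,2,2,2,6) = 1

Coefficients: [3, 2, 2, 2, 2, 6]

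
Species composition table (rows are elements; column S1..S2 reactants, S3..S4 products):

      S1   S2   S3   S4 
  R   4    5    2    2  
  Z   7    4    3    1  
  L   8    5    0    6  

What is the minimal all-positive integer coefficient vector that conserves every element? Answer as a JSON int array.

R: 1·4+2·5 = 14 | 4·2+3·2 = 14
Z: 1·7+2·4 = 15 | 4·3+3·1 = 15
L: 1·8+2·5 = 18 | 4·0+3·6 = 18
gcd(1,2,4,3) = 1

Coefficients: [1, 2, 4, 3]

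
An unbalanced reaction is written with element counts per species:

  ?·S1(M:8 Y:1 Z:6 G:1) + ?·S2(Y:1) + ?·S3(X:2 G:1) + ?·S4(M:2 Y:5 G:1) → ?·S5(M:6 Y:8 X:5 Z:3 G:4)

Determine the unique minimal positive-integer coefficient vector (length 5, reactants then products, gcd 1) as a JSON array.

M: 1·8+5·0+5·0+2·2 = 12 | 2·6 = 12
Y: 1·1+5·1+5·0+2·5 = 16 | 2·8 = 16
X: 1·0+5·0+5·2+2·0 = 10 | 2·5 = 10
Z: 1·6+5·0+5·0+2·0 = 6 | 2·3 = 6
G: 1·1+5·0+5·1+2·1 = 8 | 2·4 = 8
gcd(1,5,5,2,2) = 1

Coefficients: [1, 5, 5, 2, 2]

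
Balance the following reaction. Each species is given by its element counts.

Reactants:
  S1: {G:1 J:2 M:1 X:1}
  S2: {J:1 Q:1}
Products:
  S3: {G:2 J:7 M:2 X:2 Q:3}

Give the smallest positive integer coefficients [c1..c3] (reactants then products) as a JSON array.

Coefficients: [2, 3, 1]

G: 2·1+3·0 = 2 | 1·2 = 2
J: 2·2+3·1 = 7 | 1·7 = 7
M: 2·1+3·0 = 2 | 1·2 = 2
X: 2·1+3·0 = 2 | 1·2 = 2
Q: 2·0+3·1 = 3 | 1·3 = 3
gcd(2,3,1) = 1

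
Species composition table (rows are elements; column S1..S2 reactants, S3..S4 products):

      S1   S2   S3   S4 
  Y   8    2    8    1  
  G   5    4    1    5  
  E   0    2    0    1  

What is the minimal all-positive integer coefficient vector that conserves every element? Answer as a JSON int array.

Coefficients: [3, 2, 3, 4]

Y: 3·8+2·2 = 28 | 3·8+4·1 = 28
G: 3·5+2·4 = 23 | 3·1+4·5 = 23
E: 3·0+2·2 = 4 | 3·0+4·1 = 4
gcd(3,2,3,4) = 1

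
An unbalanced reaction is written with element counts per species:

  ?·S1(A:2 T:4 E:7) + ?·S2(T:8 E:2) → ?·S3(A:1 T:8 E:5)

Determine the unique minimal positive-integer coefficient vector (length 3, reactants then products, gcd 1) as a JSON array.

A: 2·2+3·0 = 4 | 4·1 = 4
T: 2·4+3·8 = 32 | 4·8 = 32
E: 2·7+3·2 = 20 | 4·5 = 20
gcd(2,3,4) = 1

Coefficients: [2, 3, 4]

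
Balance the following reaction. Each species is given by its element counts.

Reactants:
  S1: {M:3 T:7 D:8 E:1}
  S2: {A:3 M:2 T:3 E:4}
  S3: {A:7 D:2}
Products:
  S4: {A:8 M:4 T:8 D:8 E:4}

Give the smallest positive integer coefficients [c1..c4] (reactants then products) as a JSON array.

Coefficients: [4, 4, 4, 5]

A: 4·0+4·3+4·7 = 40 | 5·8 = 40
M: 4·3+4·2+4·0 = 20 | 5·4 = 20
T: 4·7+4·3+4·0 = 40 | 5·8 = 40
D: 4·8+4·0+4·2 = 40 | 5·8 = 40
E: 4·1+4·4+4·0 = 20 | 5·4 = 20
gcd(4,4,4,5) = 1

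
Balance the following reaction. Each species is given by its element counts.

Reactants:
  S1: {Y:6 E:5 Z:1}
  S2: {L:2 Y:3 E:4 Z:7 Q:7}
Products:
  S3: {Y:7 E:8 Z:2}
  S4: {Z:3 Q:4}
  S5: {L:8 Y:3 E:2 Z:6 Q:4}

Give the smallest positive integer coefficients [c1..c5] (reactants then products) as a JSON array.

Coefficients: [2, 4, 3, 6, 1]

L: 2·0+4·2 = 8 | 3·0+6·0+1·8 = 8
Y: 2·6+4·3 = 24 | 3·7+6·0+1·3 = 24
E: 2·5+4·4 = 26 | 3·8+6·0+1·2 = 26
Z: 2·1+4·7 = 30 | 3·2+6·3+1·6 = 30
Q: 2·0+4·7 = 28 | 3·0+6·4+1·4 = 28
gcd(2,4,3,6,1) = 1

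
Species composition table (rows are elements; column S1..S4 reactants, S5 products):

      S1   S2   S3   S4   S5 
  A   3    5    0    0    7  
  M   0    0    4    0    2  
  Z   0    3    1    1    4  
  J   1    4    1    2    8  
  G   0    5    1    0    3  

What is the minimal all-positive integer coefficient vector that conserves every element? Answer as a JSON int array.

A: 3·3+1·5+1·0+4·0 = 14 | 2·7 = 14
M: 3·0+1·0+1·4+4·0 = 4 | 2·2 = 4
Z: 3·0+1·3+1·1+4·1 = 8 | 2·4 = 8
J: 3·1+1·4+1·1+4·2 = 16 | 2·8 = 16
G: 3·0+1·5+1·1+4·0 = 6 | 2·3 = 6
gcd(3,1,1,4,2) = 1

Coefficients: [3, 1, 1, 4, 2]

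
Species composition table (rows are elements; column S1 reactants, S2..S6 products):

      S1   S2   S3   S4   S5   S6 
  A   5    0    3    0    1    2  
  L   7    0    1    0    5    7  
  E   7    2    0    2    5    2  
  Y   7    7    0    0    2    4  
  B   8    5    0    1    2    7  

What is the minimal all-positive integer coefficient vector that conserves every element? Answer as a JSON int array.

Coefficients: [5, 3, 6, 5, 3, 2]

A: 5·5 = 25 | 3·0+6·3+5·0+3·1+2·2 = 25
L: 5·7 = 35 | 3·0+6·1+5·0+3·5+2·7 = 35
E: 5·7 = 35 | 3·2+6·0+5·2+3·5+2·2 = 35
Y: 5·7 = 35 | 3·7+6·0+5·0+3·2+2·4 = 35
B: 5·8 = 40 | 3·5+6·0+5·1+3·2+2·7 = 40
gcd(5,3,6,5,3,2) = 1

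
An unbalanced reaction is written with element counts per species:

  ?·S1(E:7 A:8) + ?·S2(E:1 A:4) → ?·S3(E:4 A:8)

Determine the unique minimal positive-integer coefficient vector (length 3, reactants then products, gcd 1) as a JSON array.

Coefficients: [2, 6, 5]

E: 2·7+6·1 = 20 | 5·4 = 20
A: 2·8+6·4 = 40 | 5·8 = 40
gcd(2,6,5) = 1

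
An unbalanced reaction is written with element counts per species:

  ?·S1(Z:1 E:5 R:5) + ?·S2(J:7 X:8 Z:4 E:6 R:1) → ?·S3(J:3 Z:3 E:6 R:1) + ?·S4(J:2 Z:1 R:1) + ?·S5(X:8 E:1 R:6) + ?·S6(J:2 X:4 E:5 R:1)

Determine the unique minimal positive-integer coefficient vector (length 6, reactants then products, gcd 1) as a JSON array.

J: 5·0+4·7 = 28 | 6·3+3·2+3·0+2·2 = 28
X: 5·0+4·8 = 32 | 6·0+3·0+3·8+2·4 = 32
Z: 5·1+4·4 = 21 | 6·3+3·1+3·0+2·0 = 21
E: 5·5+4·6 = 49 | 6·6+3·0+3·1+2·5 = 49
R: 5·5+4·1 = 29 | 6·1+3·1+3·6+2·1 = 29
gcd(5,4,6,3,3,2) = 1

Coefficients: [5, 4, 6, 3, 3, 2]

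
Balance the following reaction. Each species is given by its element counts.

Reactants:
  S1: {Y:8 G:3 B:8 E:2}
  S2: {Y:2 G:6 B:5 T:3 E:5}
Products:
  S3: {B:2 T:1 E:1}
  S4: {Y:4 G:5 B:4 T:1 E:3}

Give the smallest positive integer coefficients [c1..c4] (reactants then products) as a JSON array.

Coefficients: [1, 2, 3, 3]

Y: 1·8+2·2 = 12 | 3·0+3·4 = 12
G: 1·3+2·6 = 15 | 3·0+3·5 = 15
B: 1·8+2·5 = 18 | 3·2+3·4 = 18
T: 1·0+2·3 = 6 | 3·1+3·1 = 6
E: 1·2+2·5 = 12 | 3·1+3·3 = 12
gcd(1,2,3,3) = 1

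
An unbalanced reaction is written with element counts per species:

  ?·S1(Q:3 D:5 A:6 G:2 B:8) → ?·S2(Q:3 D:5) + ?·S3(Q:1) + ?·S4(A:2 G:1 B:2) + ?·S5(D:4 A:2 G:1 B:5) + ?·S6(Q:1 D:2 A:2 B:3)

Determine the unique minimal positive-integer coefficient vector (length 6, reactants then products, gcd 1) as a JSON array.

Coefficients: [3, 1, 3, 5, 1, 3]

Q: 3·3 = 9 | 1·3+3·1+5·0+1·0+3·1 = 9
D: 3·5 = 15 | 1·5+3·0+5·0+1·4+3·2 = 15
A: 3·6 = 18 | 1·0+3·0+5·2+1·2+3·2 = 18
G: 3·2 = 6 | 1·0+3·0+5·1+1·1+3·0 = 6
B: 3·8 = 24 | 1·0+3·0+5·2+1·5+3·3 = 24
gcd(3,1,3,5,1,3) = 1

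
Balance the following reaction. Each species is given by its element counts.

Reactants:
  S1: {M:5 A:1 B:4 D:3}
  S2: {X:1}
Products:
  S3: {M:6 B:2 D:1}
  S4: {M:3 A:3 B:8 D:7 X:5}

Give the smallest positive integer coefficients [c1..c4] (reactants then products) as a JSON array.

Coefficients: [3, 5, 2, 1]

M: 3·5+5·0 = 15 | 2·6+1·3 = 15
A: 3·1+5·0 = 3 | 2·0+1·3 = 3
B: 3·4+5·0 = 12 | 2·2+1·8 = 12
D: 3·3+5·0 = 9 | 2·1+1·7 = 9
X: 3·0+5·1 = 5 | 2·0+1·5 = 5
gcd(3,5,2,1) = 1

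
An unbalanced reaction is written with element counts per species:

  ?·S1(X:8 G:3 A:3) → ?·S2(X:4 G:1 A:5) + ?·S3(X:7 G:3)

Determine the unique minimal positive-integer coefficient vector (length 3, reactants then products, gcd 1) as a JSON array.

Coefficients: [5, 3, 4]

X: 5·8 = 40 | 3·4+4·7 = 40
G: 5·3 = 15 | 3·1+4·3 = 15
A: 5·3 = 15 | 3·5+4·0 = 15
gcd(5,3,4) = 1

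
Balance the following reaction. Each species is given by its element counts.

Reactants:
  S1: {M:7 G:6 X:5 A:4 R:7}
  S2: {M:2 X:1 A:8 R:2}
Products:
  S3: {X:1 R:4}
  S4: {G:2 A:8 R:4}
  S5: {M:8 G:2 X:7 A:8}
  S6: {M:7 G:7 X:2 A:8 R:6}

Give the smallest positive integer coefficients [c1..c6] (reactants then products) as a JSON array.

Coefficients: [6, 5, 6, 1, 3, 4]

M: 6·7+5·2 = 52 | 6·0+1·0+3·8+4·7 = 52
G: 6·6+5·0 = 36 | 6·0+1·2+3·2+4·7 = 36
X: 6·5+5·1 = 35 | 6·1+1·0+3·7+4·2 = 35
A: 6·4+5·8 = 64 | 6·0+1·8+3·8+4·8 = 64
R: 6·7+5·2 = 52 | 6·4+1·4+3·0+4·6 = 52
gcd(6,5,6,1,3,4) = 1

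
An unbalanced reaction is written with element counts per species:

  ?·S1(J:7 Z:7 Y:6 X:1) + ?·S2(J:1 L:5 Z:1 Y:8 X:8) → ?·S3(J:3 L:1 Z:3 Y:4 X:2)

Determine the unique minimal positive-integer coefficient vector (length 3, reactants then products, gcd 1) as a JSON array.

J: 2·7+1·1 = 15 | 5·3 = 15
L: 2·0+1·5 = 5 | 5·1 = 5
Z: 2·7+1·1 = 15 | 5·3 = 15
Y: 2·6+1·8 = 20 | 5·4 = 20
X: 2·1+1·8 = 10 | 5·2 = 10
gcd(2,1,5) = 1

Coefficients: [2, 1, 5]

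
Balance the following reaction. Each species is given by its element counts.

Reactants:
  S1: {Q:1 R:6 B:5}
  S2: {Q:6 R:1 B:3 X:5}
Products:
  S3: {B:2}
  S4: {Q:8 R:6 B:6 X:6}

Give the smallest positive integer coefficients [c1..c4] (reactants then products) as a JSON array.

Q: 4·1+6·6 = 40 | 4·0+5·8 = 40
R: 4·6+6·1 = 30 | 4·0+5·6 = 30
B: 4·5+6·3 = 38 | 4·2+5·6 = 38
X: 4·0+6·5 = 30 | 4·0+5·6 = 30
gcd(4,6,4,5) = 1

Coefficients: [4, 6, 4, 5]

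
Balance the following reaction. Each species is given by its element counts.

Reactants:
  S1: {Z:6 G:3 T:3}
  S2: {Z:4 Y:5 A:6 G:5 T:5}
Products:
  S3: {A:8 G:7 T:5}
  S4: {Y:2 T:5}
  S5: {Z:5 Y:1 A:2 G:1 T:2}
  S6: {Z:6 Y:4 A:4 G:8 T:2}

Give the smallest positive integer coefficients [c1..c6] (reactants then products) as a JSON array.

Coefficients: [5, 6, 1, 4, 6, 4]

Z: 5·6+6·4 = 54 | 1·0+4·0+6·5+4·6 = 54
Y: 5·0+6·5 = 30 | 1·0+4·2+6·1+4·4 = 30
A: 5·0+6·6 = 36 | 1·8+4·0+6·2+4·4 = 36
G: 5·3+6·5 = 45 | 1·7+4·0+6·1+4·8 = 45
T: 5·3+6·5 = 45 | 1·5+4·5+6·2+4·2 = 45
gcd(5,6,1,4,6,4) = 1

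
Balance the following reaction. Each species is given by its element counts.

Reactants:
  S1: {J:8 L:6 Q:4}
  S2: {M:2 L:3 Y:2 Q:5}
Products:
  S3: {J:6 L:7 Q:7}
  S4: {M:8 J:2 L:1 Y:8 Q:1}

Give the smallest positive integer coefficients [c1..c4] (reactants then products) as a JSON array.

M: 4·0+4·2 = 8 | 5·0+1·8 = 8
J: 4·8+4·0 = 32 | 5·6+1·2 = 32
L: 4·6+4·3 = 36 | 5·7+1·1 = 36
Y: 4·0+4·2 = 8 | 5·0+1·8 = 8
Q: 4·4+4·5 = 36 | 5·7+1·1 = 36
gcd(4,4,5,1) = 1

Coefficients: [4, 4, 5, 1]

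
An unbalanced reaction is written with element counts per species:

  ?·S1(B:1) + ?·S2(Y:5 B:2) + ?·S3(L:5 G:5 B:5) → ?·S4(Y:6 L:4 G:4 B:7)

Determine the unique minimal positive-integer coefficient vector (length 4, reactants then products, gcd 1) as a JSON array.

Coefficients: [3, 6, 4, 5]

Y: 3·0+6·5+4·0 = 30 | 5·6 = 30
L: 3·0+6·0+4·5 = 20 | 5·4 = 20
G: 3·0+6·0+4·5 = 20 | 5·4 = 20
B: 3·1+6·2+4·5 = 35 | 5·7 = 35
gcd(3,6,4,5) = 1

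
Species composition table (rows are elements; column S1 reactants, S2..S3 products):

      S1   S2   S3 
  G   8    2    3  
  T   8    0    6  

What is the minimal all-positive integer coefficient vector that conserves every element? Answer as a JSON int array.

Coefficients: [3, 6, 4]

G: 3·8 = 24 | 6·2+4·3 = 24
T: 3·8 = 24 | 6·0+4·6 = 24
gcd(3,6,4) = 1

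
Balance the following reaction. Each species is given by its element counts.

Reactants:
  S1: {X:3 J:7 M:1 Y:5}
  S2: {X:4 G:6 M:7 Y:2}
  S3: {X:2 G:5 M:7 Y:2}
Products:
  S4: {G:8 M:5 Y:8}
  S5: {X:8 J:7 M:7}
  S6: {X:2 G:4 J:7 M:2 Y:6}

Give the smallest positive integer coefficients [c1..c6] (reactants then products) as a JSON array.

X: 6·3+4·4+4·2 = 42 | 5·0+5·8+1·2 = 42
G: 6·0+4·6+4·5 = 44 | 5·8+5·0+1·4 = 44
J: 6·7+4·0+4·0 = 42 | 5·0+5·7+1·7 = 42
M: 6·1+4·7+4·7 = 62 | 5·5+5·7+1·2 = 62
Y: 6·5+4·2+4·2 = 46 | 5·8+5·0+1·6 = 46
gcd(6,4,4,5,5,1) = 1

Coefficients: [6, 4, 4, 5, 5, 1]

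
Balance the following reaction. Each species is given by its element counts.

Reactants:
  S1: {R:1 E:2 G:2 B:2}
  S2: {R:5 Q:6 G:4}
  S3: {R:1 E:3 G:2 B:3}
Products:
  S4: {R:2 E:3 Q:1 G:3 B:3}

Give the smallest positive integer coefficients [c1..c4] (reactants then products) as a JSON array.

R: 3·1+1·5+4·1 = 12 | 6·2 = 12
E: 3·2+1·0+4·3 = 18 | 6·3 = 18
Q: 3·0+1·6+4·0 = 6 | 6·1 = 6
G: 3·2+1·4+4·2 = 18 | 6·3 = 18
B: 3·2+1·0+4·3 = 18 | 6·3 = 18
gcd(3,1,4,6) = 1

Coefficients: [3, 1, 4, 6]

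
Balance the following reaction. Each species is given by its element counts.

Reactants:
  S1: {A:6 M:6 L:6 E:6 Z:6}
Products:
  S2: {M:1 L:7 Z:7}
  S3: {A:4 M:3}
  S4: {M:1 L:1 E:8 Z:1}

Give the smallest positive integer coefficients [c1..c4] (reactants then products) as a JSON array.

A: 4·6 = 24 | 3·0+6·4+3·0 = 24
M: 4·6 = 24 | 3·1+6·3+3·1 = 24
L: 4·6 = 24 | 3·7+6·0+3·1 = 24
E: 4·6 = 24 | 3·0+6·0+3·8 = 24
Z: 4·6 = 24 | 3·7+6·0+3·1 = 24
gcd(4,3,6,3) = 1

Coefficients: [4, 3, 6, 3]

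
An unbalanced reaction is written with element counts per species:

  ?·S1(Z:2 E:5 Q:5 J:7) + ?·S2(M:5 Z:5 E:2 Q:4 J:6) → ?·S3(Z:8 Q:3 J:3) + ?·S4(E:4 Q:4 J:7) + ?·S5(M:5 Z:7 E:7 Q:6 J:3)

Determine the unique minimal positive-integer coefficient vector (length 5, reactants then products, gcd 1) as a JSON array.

M: 5·0+1·5 = 5 | 1·0+5·0+1·5 = 5
Z: 5·2+1·5 = 15 | 1·8+5·0+1·7 = 15
E: 5·5+1·2 = 27 | 1·0+5·4+1·7 = 27
Q: 5·5+1·4 = 29 | 1·3+5·4+1·6 = 29
J: 5·7+1·6 = 41 | 1·3+5·7+1·3 = 41
gcd(5,1,1,5,1) = 1

Coefficients: [5, 1, 1, 5, 1]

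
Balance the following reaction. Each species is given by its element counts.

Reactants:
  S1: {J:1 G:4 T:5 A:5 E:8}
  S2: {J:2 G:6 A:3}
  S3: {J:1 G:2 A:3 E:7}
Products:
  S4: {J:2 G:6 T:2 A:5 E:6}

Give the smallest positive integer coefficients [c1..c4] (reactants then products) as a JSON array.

Coefficients: [2, 3, 2, 5]

J: 2·1+3·2+2·1 = 10 | 5·2 = 10
G: 2·4+3·6+2·2 = 30 | 5·6 = 30
T: 2·5+3·0+2·0 = 10 | 5·2 = 10
A: 2·5+3·3+2·3 = 25 | 5·5 = 25
E: 2·8+3·0+2·7 = 30 | 5·6 = 30
gcd(2,3,2,5) = 1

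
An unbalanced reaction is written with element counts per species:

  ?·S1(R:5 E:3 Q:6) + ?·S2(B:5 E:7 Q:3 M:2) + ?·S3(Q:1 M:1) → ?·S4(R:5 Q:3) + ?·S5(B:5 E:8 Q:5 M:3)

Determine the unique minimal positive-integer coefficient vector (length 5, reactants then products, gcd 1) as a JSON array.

Coefficients: [1, 3, 3, 1, 3]

B: 1·0+3·5+3·0 = 15 | 1·0+3·5 = 15
R: 1·5+3·0+3·0 = 5 | 1·5+3·0 = 5
E: 1·3+3·7+3·0 = 24 | 1·0+3·8 = 24
Q: 1·6+3·3+3·1 = 18 | 1·3+3·5 = 18
M: 1·0+3·2+3·1 = 9 | 1·0+3·3 = 9
gcd(1,3,3,1,3) = 1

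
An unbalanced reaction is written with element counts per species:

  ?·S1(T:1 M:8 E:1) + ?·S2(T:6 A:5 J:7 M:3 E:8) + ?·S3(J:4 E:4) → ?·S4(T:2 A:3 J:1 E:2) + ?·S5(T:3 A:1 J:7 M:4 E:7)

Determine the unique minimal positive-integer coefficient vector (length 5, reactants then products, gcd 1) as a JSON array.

Coefficients: [1, 4, 3, 5, 5]

T: 1·1+4·6+3·0 = 25 | 5·2+5·3 = 25
A: 1·0+4·5+3·0 = 20 | 5·3+5·1 = 20
J: 1·0+4·7+3·4 = 40 | 5·1+5·7 = 40
M: 1·8+4·3+3·0 = 20 | 5·0+5·4 = 20
E: 1·1+4·8+3·4 = 45 | 5·2+5·7 = 45
gcd(1,4,3,5,5) = 1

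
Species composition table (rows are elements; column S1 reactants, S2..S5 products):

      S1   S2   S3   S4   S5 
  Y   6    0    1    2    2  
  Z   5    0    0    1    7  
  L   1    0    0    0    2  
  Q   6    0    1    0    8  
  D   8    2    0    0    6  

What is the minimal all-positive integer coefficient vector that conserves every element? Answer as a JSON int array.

Y: 2·6 = 12 | 5·0+4·1+3·2+1·2 = 12
Z: 2·5 = 10 | 5·0+4·0+3·1+1·7 = 10
L: 2·1 = 2 | 5·0+4·0+3·0+1·2 = 2
Q: 2·6 = 12 | 5·0+4·1+3·0+1·8 = 12
D: 2·8 = 16 | 5·2+4·0+3·0+1·6 = 16
gcd(2,5,4,3,1) = 1

Coefficients: [2, 5, 4, 3, 1]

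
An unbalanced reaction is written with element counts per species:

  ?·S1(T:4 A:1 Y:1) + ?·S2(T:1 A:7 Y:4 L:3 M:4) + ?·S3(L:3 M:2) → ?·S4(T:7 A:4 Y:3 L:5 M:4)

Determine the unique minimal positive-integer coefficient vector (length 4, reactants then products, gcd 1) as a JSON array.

Coefficients: [5, 1, 4, 3]

T: 5·4+1·1+4·0 = 21 | 3·7 = 21
A: 5·1+1·7+4·0 = 12 | 3·4 = 12
Y: 5·1+1·4+4·0 = 9 | 3·3 = 9
L: 5·0+1·3+4·3 = 15 | 3·5 = 15
M: 5·0+1·4+4·2 = 12 | 3·4 = 12
gcd(5,1,4,3) = 1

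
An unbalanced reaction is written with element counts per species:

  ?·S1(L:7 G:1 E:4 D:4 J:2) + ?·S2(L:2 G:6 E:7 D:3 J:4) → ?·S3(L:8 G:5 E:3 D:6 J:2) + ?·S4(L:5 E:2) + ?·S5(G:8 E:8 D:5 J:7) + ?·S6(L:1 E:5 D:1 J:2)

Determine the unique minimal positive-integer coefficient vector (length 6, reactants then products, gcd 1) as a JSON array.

L: 6·7+5·2 = 52 | 4·8+3·5+2·0+5·1 = 52
G: 6·1+5·6 = 36 | 4·5+3·0+2·8+5·0 = 36
E: 6·4+5·7 = 59 | 4·3+3·2+2·8+5·5 = 59
D: 6·4+5·3 = 39 | 4·6+3·0+2·5+5·1 = 39
J: 6·2+5·4 = 32 | 4·2+3·0+2·7+5·2 = 32
gcd(6,5,4,3,2,5) = 1

Coefficients: [6, 5, 4, 3, 2, 5]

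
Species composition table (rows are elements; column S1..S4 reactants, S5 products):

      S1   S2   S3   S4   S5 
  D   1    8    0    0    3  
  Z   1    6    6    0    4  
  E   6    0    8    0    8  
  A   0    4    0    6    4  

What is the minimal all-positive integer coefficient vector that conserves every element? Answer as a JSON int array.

Coefficients: [4, 1, 1, 2, 4]

D: 4·1+1·8+1·0+2·0 = 12 | 4·3 = 12
Z: 4·1+1·6+1·6+2·0 = 16 | 4·4 = 16
E: 4·6+1·0+1·8+2·0 = 32 | 4·8 = 32
A: 4·0+1·4+1·0+2·6 = 16 | 4·4 = 16
gcd(4,1,1,2,4) = 1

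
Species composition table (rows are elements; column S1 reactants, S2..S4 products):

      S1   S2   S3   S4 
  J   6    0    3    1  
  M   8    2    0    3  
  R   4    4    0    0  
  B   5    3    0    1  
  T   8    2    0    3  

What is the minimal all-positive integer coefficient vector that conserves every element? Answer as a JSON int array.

Coefficients: [3, 3, 4, 6]

J: 3·6 = 18 | 3·0+4·3+6·1 = 18
M: 3·8 = 24 | 3·2+4·0+6·3 = 24
R: 3·4 = 12 | 3·4+4·0+6·0 = 12
B: 3·5 = 15 | 3·3+4·0+6·1 = 15
T: 3·8 = 24 | 3·2+4·0+6·3 = 24
gcd(3,3,4,6) = 1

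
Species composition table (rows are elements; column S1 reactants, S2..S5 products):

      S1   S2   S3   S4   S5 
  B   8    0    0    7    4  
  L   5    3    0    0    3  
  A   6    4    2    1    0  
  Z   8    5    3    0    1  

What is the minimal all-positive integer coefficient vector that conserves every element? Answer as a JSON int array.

Coefficients: [6, 5, 6, 4, 5]

B: 6·8 = 48 | 5·0+6·0+4·7+5·4 = 48
L: 6·5 = 30 | 5·3+6·0+4·0+5·3 = 30
A: 6·6 = 36 | 5·4+6·2+4·1+5·0 = 36
Z: 6·8 = 48 | 5·5+6·3+4·0+5·1 = 48
gcd(6,5,6,4,5) = 1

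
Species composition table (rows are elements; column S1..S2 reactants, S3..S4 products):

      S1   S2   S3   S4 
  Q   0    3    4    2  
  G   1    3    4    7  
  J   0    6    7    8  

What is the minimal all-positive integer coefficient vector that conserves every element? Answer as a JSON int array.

Q: 5·0+6·3 = 18 | 4·4+1·2 = 18
G: 5·1+6·3 = 23 | 4·4+1·7 = 23
J: 5·0+6·6 = 36 | 4·7+1·8 = 36
gcd(5,6,4,1) = 1

Coefficients: [5, 6, 4, 1]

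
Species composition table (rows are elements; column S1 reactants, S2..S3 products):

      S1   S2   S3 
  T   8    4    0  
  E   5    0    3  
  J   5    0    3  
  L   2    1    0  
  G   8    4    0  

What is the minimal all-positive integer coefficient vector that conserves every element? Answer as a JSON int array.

T: 3·8 = 24 | 6·4+5·0 = 24
E: 3·5 = 15 | 6·0+5·3 = 15
J: 3·5 = 15 | 6·0+5·3 = 15
L: 3·2 = 6 | 6·1+5·0 = 6
G: 3·8 = 24 | 6·4+5·0 = 24
gcd(3,6,5) = 1

Coefficients: [3, 6, 5]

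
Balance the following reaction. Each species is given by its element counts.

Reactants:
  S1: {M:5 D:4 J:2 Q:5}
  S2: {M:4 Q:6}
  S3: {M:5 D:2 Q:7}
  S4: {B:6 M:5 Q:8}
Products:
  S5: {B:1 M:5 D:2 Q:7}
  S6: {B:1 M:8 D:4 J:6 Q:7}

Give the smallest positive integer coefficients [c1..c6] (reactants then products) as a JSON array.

B: 3·0+2·0+1·0+1·6 = 6 | 5·1+1·1 = 6
M: 3·5+2·4+1·5+1·5 = 33 | 5·5+1·8 = 33
D: 3·4+2·0+1·2+1·0 = 14 | 5·2+1·4 = 14
J: 3·2+2·0+1·0+1·0 = 6 | 5·0+1·6 = 6
Q: 3·5+2·6+1·7+1·8 = 42 | 5·7+1·7 = 42
gcd(3,2,1,1,5,1) = 1

Coefficients: [3, 2, 1, 1, 5, 1]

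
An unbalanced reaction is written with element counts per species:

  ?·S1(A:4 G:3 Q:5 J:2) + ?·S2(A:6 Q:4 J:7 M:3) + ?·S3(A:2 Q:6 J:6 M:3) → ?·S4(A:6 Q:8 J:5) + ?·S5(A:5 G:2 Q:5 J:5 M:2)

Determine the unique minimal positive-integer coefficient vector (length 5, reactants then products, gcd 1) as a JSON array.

Coefficients: [4, 3, 1, 1, 6]

A: 4·4+3·6+1·2 = 36 | 1·6+6·5 = 36
G: 4·3+3·0+1·0 = 12 | 1·0+6·2 = 12
Q: 4·5+3·4+1·6 = 38 | 1·8+6·5 = 38
J: 4·2+3·7+1·6 = 35 | 1·5+6·5 = 35
M: 4·0+3·3+1·3 = 12 | 1·0+6·2 = 12
gcd(4,3,1,1,6) = 1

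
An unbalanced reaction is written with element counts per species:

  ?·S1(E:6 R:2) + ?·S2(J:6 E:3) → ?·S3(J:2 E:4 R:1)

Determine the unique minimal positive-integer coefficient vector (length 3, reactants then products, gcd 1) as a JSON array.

J: 3·0+2·6 = 12 | 6·2 = 12
E: 3·6+2·3 = 24 | 6·4 = 24
R: 3·2+2·0 = 6 | 6·1 = 6
gcd(3,2,6) = 1

Coefficients: [3, 2, 6]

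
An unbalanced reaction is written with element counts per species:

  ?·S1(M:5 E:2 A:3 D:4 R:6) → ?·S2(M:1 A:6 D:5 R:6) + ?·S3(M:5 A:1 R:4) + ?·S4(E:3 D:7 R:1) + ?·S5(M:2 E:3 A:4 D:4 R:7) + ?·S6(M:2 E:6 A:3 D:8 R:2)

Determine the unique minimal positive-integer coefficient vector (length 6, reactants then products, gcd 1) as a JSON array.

M: 6·5 = 30 | 1·1+5·5+1·0+1·2+1·2 = 30
E: 6·2 = 12 | 1·0+5·0+1·3+1·3+1·6 = 12
A: 6·3 = 18 | 1·6+5·1+1·0+1·4+1·3 = 18
D: 6·4 = 24 | 1·5+5·0+1·7+1·4+1·8 = 24
R: 6·6 = 36 | 1·6+5·4+1·1+1·7+1·2 = 36
gcd(6,1,5,1,1,1) = 1

Coefficients: [6, 1, 5, 1, 1, 1]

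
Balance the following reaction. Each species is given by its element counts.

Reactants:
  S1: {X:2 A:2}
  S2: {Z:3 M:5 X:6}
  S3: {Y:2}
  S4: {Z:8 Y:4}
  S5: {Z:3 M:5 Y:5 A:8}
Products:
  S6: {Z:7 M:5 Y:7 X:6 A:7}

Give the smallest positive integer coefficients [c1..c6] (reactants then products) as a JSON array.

Coefficients: [6, 2, 5, 2, 2, 4]

Z: 6·0+2·3+5·0+2·8+2·3 = 28 | 4·7 = 28
M: 6·0+2·5+5·0+2·0+2·5 = 20 | 4·5 = 20
Y: 6·0+2·0+5·2+2·4+2·5 = 28 | 4·7 = 28
X: 6·2+2·6+5·0+2·0+2·0 = 24 | 4·6 = 24
A: 6·2+2·0+5·0+2·0+2·8 = 28 | 4·7 = 28
gcd(6,2,5,2,2,4) = 1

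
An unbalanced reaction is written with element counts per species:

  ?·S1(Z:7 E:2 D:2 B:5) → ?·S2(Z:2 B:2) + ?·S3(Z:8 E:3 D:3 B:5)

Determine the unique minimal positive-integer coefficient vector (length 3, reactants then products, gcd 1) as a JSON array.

Coefficients: [6, 5, 4]

Z: 6·7 = 42 | 5·2+4·8 = 42
E: 6·2 = 12 | 5·0+4·3 = 12
D: 6·2 = 12 | 5·0+4·3 = 12
B: 6·5 = 30 | 5·2+4·5 = 30
gcd(6,5,4) = 1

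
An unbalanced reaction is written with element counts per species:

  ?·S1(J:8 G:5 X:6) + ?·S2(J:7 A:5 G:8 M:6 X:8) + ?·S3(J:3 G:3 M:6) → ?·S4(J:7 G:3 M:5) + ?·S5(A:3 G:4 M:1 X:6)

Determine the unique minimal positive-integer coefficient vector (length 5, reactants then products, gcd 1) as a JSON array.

Coefficients: [1, 3, 2, 5, 5]

J: 1·8+3·7+2·3 = 35 | 5·7+5·0 = 35
A: 1·0+3·5+2·0 = 15 | 5·0+5·3 = 15
G: 1·5+3·8+2·3 = 35 | 5·3+5·4 = 35
M: 1·0+3·6+2·6 = 30 | 5·5+5·1 = 30
X: 1·6+3·8+2·0 = 30 | 5·0+5·6 = 30
gcd(1,3,2,5,5) = 1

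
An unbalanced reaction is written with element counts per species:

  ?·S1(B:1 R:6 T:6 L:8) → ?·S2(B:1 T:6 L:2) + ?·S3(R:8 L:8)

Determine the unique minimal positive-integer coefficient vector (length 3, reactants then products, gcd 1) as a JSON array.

B: 4·1 = 4 | 4·1+3·0 = 4
R: 4·6 = 24 | 4·0+3·8 = 24
T: 4·6 = 24 | 4·6+3·0 = 24
L: 4·8 = 32 | 4·2+3·8 = 32
gcd(4,4,3) = 1

Coefficients: [4, 4, 3]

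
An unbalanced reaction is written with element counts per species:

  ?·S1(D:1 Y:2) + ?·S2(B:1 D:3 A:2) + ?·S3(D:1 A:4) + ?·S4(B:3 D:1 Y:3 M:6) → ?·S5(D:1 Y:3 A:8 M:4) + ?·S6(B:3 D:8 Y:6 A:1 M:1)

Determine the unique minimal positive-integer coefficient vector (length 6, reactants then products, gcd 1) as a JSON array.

B: 6·0+3·1+1·0+1·3 = 6 | 1·0+2·3 = 6
D: 6·1+3·3+1·1+1·1 = 17 | 1·1+2·8 = 17
Y: 6·2+3·0+1·0+1·3 = 15 | 1·3+2·6 = 15
A: 6·0+3·2+1·4+1·0 = 10 | 1·8+2·1 = 10
M: 6·0+3·0+1·0+1·6 = 6 | 1·4+2·1 = 6
gcd(6,3,1,1,1,2) = 1

Coefficients: [6, 3, 1, 1, 1, 2]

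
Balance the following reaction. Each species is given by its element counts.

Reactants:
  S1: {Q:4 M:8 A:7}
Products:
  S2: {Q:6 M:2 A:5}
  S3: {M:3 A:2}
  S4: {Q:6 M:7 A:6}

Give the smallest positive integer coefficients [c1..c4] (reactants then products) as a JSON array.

Coefficients: [3, 1, 5, 1]

Q: 3·4 = 12 | 1·6+5·0+1·6 = 12
M: 3·8 = 24 | 1·2+5·3+1·7 = 24
A: 3·7 = 21 | 1·5+5·2+1·6 = 21
gcd(3,1,5,1) = 1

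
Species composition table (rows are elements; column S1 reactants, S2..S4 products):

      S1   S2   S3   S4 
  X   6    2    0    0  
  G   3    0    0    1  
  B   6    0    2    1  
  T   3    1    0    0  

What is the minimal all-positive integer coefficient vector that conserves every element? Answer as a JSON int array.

Coefficients: [2, 6, 3, 6]

X: 2·6 = 12 | 6·2+3·0+6·0 = 12
G: 2·3 = 6 | 6·0+3·0+6·1 = 6
B: 2·6 = 12 | 6·0+3·2+6·1 = 12
T: 2·3 = 6 | 6·1+3·0+6·0 = 6
gcd(2,6,3,6) = 1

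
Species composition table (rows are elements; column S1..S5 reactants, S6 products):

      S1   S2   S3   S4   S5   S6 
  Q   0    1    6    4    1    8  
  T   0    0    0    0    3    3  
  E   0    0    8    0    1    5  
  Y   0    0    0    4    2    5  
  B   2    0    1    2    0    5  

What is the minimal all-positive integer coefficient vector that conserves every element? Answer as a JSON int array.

Coefficients: [6, 4, 2, 3, 4, 4]

Q: 6·0+4·1+2·6+3·4+4·1 = 32 | 4·8 = 32
T: 6·0+4·0+2·0+3·0+4·3 = 12 | 4·3 = 12
E: 6·0+4·0+2·8+3·0+4·1 = 20 | 4·5 = 20
Y: 6·0+4·0+2·0+3·4+4·2 = 20 | 4·5 = 20
B: 6·2+4·0+2·1+3·2+4·0 = 20 | 4·5 = 20
gcd(6,4,2,3,4,4) = 1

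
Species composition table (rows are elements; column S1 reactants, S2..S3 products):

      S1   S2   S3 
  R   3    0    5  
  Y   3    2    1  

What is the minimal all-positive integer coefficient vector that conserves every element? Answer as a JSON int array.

R: 5·3 = 15 | 6·0+3·5 = 15
Y: 5·3 = 15 | 6·2+3·1 = 15
gcd(5,6,3) = 1

Coefficients: [5, 6, 3]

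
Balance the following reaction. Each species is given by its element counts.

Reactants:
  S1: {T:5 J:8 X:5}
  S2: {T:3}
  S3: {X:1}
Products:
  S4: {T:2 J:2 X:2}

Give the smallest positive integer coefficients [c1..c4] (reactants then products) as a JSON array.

Coefficients: [1, 1, 3, 4]

T: 1·5+1·3+3·0 = 8 | 4·2 = 8
J: 1·8+1·0+3·0 = 8 | 4·2 = 8
X: 1·5+1·0+3·1 = 8 | 4·2 = 8
gcd(1,1,3,4) = 1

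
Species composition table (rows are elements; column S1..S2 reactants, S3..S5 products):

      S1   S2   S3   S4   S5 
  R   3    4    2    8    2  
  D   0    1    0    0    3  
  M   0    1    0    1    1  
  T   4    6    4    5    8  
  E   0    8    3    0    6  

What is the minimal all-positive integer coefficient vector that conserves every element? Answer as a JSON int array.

Coefficients: [6, 3, 6, 2, 1]

R: 6·3+3·4 = 30 | 6·2+2·8+1·2 = 30
D: 6·0+3·1 = 3 | 6·0+2·0+1·3 = 3
M: 6·0+3·1 = 3 | 6·0+2·1+1·1 = 3
T: 6·4+3·6 = 42 | 6·4+2·5+1·8 = 42
E: 6·0+3·8 = 24 | 6·3+2·0+1·6 = 24
gcd(6,3,6,2,1) = 1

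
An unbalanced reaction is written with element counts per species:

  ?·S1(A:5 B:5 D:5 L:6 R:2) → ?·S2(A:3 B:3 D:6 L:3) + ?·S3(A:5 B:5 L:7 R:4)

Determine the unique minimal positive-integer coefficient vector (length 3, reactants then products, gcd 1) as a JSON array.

A: 6·5 = 30 | 5·3+3·5 = 30
B: 6·5 = 30 | 5·3+3·5 = 30
D: 6·5 = 30 | 5·6+3·0 = 30
L: 6·6 = 36 | 5·3+3·7 = 36
R: 6·2 = 12 | 5·0+3·4 = 12
gcd(6,5,3) = 1

Coefficients: [6, 5, 3]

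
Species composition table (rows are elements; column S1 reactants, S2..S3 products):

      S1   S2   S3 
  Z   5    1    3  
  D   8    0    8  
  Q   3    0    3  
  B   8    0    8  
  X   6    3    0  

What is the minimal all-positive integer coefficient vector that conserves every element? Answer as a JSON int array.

Coefficients: [1, 2, 1]

Z: 1·5 = 5 | 2·1+1·3 = 5
D: 1·8 = 8 | 2·0+1·8 = 8
Q: 1·3 = 3 | 2·0+1·3 = 3
B: 1·8 = 8 | 2·0+1·8 = 8
X: 1·6 = 6 | 2·3+1·0 = 6
gcd(1,2,1) = 1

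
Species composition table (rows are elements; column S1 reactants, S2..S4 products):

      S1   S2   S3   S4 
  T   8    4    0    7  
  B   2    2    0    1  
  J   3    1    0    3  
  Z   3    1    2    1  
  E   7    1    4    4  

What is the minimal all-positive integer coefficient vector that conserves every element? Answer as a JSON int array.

Coefficients: [5, 3, 4, 4]

T: 5·8 = 40 | 3·4+4·0+4·7 = 40
B: 5·2 = 10 | 3·2+4·0+4·1 = 10
J: 5·3 = 15 | 3·1+4·0+4·3 = 15
Z: 5·3 = 15 | 3·1+4·2+4·1 = 15
E: 5·7 = 35 | 3·1+4·4+4·4 = 35
gcd(5,3,4,4) = 1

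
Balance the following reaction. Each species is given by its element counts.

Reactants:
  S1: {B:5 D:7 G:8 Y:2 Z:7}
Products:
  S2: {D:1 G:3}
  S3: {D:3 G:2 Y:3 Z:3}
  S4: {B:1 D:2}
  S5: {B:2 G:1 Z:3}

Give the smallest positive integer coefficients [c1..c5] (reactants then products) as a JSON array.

B: 3·5 = 15 | 5·0+2·0+5·1+5·2 = 15
D: 3·7 = 21 | 5·1+2·3+5·2+5·0 = 21
G: 3·8 = 24 | 5·3+2·2+5·0+5·1 = 24
Y: 3·2 = 6 | 5·0+2·3+5·0+5·0 = 6
Z: 3·7 = 21 | 5·0+2·3+5·0+5·3 = 21
gcd(3,5,2,5,5) = 1

Coefficients: [3, 5, 2, 5, 5]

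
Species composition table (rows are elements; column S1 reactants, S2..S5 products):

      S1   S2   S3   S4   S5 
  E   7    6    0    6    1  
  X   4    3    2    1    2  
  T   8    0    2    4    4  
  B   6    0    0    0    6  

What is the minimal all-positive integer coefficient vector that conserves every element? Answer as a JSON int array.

E: 6·7 = 42 | 1·6+2·0+5·6+6·1 = 42
X: 6·4 = 24 | 1·3+2·2+5·1+6·2 = 24
T: 6·8 = 48 | 1·0+2·2+5·4+6·4 = 48
B: 6·6 = 36 | 1·0+2·0+5·0+6·6 = 36
gcd(6,1,2,5,6) = 1

Coefficients: [6, 1, 2, 5, 6]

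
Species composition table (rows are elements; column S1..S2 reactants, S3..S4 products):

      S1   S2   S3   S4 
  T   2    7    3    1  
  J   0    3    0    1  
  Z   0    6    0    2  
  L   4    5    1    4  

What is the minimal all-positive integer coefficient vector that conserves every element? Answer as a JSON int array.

Coefficients: [5, 2, 6, 6]

T: 5·2+2·7 = 24 | 6·3+6·1 = 24
J: 5·0+2·3 = 6 | 6·0+6·1 = 6
Z: 5·0+2·6 = 12 | 6·0+6·2 = 12
L: 5·4+2·5 = 30 | 6·1+6·4 = 30
gcd(5,2,6,6) = 1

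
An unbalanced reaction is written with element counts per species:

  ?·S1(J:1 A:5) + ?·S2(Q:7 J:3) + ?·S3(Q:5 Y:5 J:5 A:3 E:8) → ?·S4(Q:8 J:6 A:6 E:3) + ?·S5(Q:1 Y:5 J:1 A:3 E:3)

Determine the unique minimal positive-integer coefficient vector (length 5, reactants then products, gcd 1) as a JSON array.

Coefficients: [6, 4, 3, 5, 3]

Q: 6·0+4·7+3·5 = 43 | 5·8+3·1 = 43
Y: 6·0+4·0+3·5 = 15 | 5·0+3·5 = 15
J: 6·1+4·3+3·5 = 33 | 5·6+3·1 = 33
A: 6·5+4·0+3·3 = 39 | 5·6+3·3 = 39
E: 6·0+4·0+3·8 = 24 | 5·3+3·3 = 24
gcd(6,4,3,5,3) = 1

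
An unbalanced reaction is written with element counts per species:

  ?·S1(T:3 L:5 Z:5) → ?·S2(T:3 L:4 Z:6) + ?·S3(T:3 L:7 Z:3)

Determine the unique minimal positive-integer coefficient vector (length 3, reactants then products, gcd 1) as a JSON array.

Coefficients: [3, 2, 1]

T: 3·3 = 9 | 2·3+1·3 = 9
L: 3·5 = 15 | 2·4+1·7 = 15
Z: 3·5 = 15 | 2·6+1·3 = 15
gcd(3,2,1) = 1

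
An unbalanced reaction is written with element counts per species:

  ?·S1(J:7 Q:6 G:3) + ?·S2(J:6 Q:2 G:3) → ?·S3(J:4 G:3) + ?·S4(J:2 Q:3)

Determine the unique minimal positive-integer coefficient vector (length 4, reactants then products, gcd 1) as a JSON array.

Coefficients: [2, 3, 5, 6]

J: 2·7+3·6 = 32 | 5·4+6·2 = 32
Q: 2·6+3·2 = 18 | 5·0+6·3 = 18
G: 2·3+3·3 = 15 | 5·3+6·0 = 15
gcd(2,3,5,6) = 1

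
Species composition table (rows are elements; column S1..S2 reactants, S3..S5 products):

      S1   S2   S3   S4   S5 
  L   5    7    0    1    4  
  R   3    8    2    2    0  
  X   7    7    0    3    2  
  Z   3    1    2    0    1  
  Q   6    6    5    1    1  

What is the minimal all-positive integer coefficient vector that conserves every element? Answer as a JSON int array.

L: 2·5+1·7 = 17 | 2·0+5·1+3·4 = 17
R: 2·3+1·8 = 14 | 2·2+5·2+3·0 = 14
X: 2·7+1·7 = 21 | 2·0+5·3+3·2 = 21
Z: 2·3+1·1 = 7 | 2·2+5·0+3·1 = 7
Q: 2·6+1·6 = 18 | 2·5+5·1+3·1 = 18
gcd(2,1,2,5,3) = 1

Coefficients: [2, 1, 2, 5, 3]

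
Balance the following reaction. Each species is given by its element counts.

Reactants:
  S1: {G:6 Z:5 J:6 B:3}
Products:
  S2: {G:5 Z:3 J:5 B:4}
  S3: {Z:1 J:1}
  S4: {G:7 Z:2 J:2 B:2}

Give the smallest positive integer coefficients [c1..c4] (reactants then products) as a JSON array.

Coefficients: [2, 1, 5, 1]

G: 2·6 = 12 | 1·5+5·0+1·7 = 12
Z: 2·5 = 10 | 1·3+5·1+1·2 = 10
J: 2·6 = 12 | 1·5+5·1+1·2 = 12
B: 2·3 = 6 | 1·4+5·0+1·2 = 6
gcd(2,1,5,1) = 1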